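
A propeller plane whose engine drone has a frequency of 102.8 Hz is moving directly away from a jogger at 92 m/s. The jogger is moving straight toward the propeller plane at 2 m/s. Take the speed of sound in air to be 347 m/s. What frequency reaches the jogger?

82 Hz

General Doppler shift: f' = f · (v + v_o)/(v + v_s).
f' = 102.8 × (347 + 2)/(347 + 92) = 102.8 × 349/439 ≈ 82 Hz.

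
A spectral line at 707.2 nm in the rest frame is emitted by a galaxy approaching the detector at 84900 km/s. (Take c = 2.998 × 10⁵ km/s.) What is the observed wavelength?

528.6 nm

β = v/c = 84900/299800 = 0.2832.
Relativistic Doppler for wavelength: λ' = λ₀ · √((1 − β)/(1 + β)).
λ' = 707.2 × √(0.7168/1.2832) = 707.2 × 0.74741 ≈ 528.6 nm.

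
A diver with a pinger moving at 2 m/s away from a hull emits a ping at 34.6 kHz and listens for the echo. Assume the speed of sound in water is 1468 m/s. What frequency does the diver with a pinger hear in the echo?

34.5 kHz

The hull receives the sound from a moving source: f₁ = f₀ · v/(v + v_e) = 34.6 × 1468/1470 ≈ 34.6 kHz.
On the return leg the diver with a pinger is a moving observer: f₂ = f₁ · (v − v_e)/v = 34.6 × 1466/1468 ≈ 34.5 kHz.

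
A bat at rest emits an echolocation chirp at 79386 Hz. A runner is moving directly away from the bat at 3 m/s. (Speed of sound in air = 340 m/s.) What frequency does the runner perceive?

Moving observer, stationary source: f' = f · (v − v_o)/v.
f' = 79386 × (340 − 3)/340 = 79386 × 337/340 ≈ 78686 Hz.

78686 Hz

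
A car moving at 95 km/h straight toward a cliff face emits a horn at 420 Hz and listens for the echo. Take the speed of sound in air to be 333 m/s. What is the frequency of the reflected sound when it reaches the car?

95 km/h = 26.39 m/s.
The cliff face receives the sound from a moving source: f₁ = f₀ · v/(v − v_e) = 420 × 333/306.61 ≈ 456 Hz.
On the return leg the car is a moving observer: f₂ = f₁ · (v + v_e)/v = 456 × 359.39/333 ≈ 492 Hz.
Equivalently f₂ = f₀ · (v + v_e)/(v − v_e).

492 Hz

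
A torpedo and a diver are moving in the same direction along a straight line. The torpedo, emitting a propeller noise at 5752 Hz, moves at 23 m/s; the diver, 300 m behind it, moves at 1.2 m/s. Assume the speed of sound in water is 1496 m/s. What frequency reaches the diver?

5669 Hz

The diver is behind, so the torpedo is moving away from it while the diver is moving toward the torpedo.
General Doppler shift: f' = f · (v + v_o)/(v + v_s).
f' = 5752 × (1496 + 1.2)/(1496 + 23) = 5752 × 1497.2/1519 ≈ 5669 Hz.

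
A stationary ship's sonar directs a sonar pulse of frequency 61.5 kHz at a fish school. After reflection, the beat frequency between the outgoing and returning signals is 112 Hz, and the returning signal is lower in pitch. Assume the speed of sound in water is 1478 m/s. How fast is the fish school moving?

1.35 m/s

Double Doppler shift off a moving reflector: f₂ = f₀ · (v + u)/(v − u) (u > 0 toward emitter).
Returning signal is lower, so f₂ = f₀ − Δf = 61500 − 112 = 61388 Hz.
Rearranging, u = v · (f₂ − f₀)/(f₂ + f₀) = 1478 × -112/122888 ≈ -1.35 m/s.
So the fish school is moving at 1.35 m/s away from the emitter.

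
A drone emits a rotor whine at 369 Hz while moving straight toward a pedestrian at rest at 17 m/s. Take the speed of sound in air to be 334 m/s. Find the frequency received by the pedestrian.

389 Hz

Moving source, stationary observer: f' = f · v/(v − v_s) since the source is approaching.
f' = 369 × 334/(334 − 17) = 369 × 334/317 ≈ 389 Hz.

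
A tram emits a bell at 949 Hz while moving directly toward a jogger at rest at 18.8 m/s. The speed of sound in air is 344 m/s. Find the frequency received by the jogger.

Moving source, stationary observer: f' = f · v/(v − v_s) since the source is approaching.
f' = 949 × 344/(344 − 18.8) = 949 × 344/325.2 ≈ 1004 Hz.

1004 Hz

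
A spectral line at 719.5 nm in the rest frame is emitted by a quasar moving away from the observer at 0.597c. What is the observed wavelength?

1432.3 nm

Relativistic Doppler for wavelength: λ' = λ₀ · √((1 + β)/(1 − β)).
λ' = 719.5 × √(1.5970/0.4030) = 719.5 × 1.99067 ≈ 1432.3 nm.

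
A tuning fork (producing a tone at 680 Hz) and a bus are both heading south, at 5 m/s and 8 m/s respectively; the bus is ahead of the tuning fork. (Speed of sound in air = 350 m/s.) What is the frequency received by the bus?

674 Hz

The bus is ahead, so the tuning fork is moving toward it while the bus is moving away from the tuning fork.
With source approaching and observer receding, f' = f · (v − v_o)/(v − v_s).
f' = 680 × (350 − 8)/(350 − 5) = 680 × 342/345 ≈ 674 Hz.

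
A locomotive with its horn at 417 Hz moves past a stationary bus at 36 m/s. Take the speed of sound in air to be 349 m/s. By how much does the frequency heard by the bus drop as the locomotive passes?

87.0 Hz

Approaching: f₁ = f · v/(v − v_s) = 417 × 349/313 ≈ 465.0 Hz.
Receding: f₂ = f · v/(v + v_s) = 417 × 349/385 ≈ 378.0 Hz.
Drop: f₁ − f₂ = 2f·v·v_s/(v² − v_s²) = 2 × 417 × 349 × 36/(349² − 36²) ≈ 87.0 Hz.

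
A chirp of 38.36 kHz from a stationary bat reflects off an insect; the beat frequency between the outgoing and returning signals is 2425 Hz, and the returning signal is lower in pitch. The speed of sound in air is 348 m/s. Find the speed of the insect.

11.4 m/s

Double Doppler shift off a moving reflector: f₂ = f₀ · (v + u)/(v − u) (u > 0 toward emitter).
Returning signal is lower, so f₂ = f₀ − Δf = 38360 − 2425 = 35935 Hz.
Rearranging, u = v · (f₂ − f₀)/(f₂ + f₀) = 348 × -2425/74295 ≈ -11.4 m/s.
So the insect is moving at 11.4 m/s away from the emitter.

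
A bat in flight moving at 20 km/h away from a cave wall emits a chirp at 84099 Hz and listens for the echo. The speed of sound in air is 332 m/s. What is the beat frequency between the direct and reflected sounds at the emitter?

20 km/h = 5.556 m/s.
The cave wall receives the sound from a moving source: f₁ = f₀ · v/(v + v_e) = 84099 × 332/337.56 ≈ 82715 Hz.
On the return leg the bat in flight is a moving observer: f₂ = f₁ · (v − v_e)/v = 82715 × 326.44/332 ≈ 81331 Hz.
Beat against the emitted tone: |f₂ − f₀| = 2v_e·f₀/(v + v_e) = 2 × 5.556 × 84099/337.56 ≈ 2768 Hz.

2768 Hz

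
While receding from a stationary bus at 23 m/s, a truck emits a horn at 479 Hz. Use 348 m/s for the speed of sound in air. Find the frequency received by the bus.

449 Hz

Only the source moves, away from the listener, so f' = f · v/(v + v_s).
f' = 479 × 348/(348 + 23) = 479 × 348/371 ≈ 449 Hz.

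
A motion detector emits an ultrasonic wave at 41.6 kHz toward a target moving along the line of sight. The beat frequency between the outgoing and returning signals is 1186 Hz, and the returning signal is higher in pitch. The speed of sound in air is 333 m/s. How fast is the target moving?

Double Doppler shift off a moving reflector: f₂ = f₀ · (v + u)/(v − u) (u > 0 toward emitter).
Returning signal is higher, so f₂ = f₀ + Δf = 41600 + 1186 = 42786 Hz.
Rearranging, u = v · (f₂ − f₀)/(f₂ + f₀) = 333 × 1186/84386 ≈ 4.7 m/s.
So the target is moving at 4.7 m/s toward the emitter.

4.7 m/s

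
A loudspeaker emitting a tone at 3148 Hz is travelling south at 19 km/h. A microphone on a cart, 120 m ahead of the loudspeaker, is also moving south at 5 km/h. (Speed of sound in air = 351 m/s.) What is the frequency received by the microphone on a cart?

19 km/h = 5.278 m/s; 5 km/h = 1.389 m/s.
The microphone on a cart is ahead, so the loudspeaker is moving toward it while the microphone on a cart is moving away from the loudspeaker.
With source approaching and observer receding, f' = f · (v − v_o)/(v − v_s).
f' = 3148 × (351 − 1.389)/(351 − 5.278) = 3148 × 349.61/345.72 ≈ 3183 Hz.

3183 Hz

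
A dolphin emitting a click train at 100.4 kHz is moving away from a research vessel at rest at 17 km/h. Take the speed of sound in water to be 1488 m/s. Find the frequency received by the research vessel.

100.1 kHz

17 km/h = 4.722 m/s.
Only the source moves, away from the listener, so f' = f · v/(v + v_s).
f' = 100.4 × 1488/(1488 + 4.722) = 100.4 × 1488/1493 ≈ 100.1 kHz.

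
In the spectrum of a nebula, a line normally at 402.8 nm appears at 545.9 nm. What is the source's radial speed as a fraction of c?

λ'/λ₀ = 1.3553 > 1 (redshift), so the source is receding.
λ'/λ₀ = √((1 + β)/(1 − β)) for a receding source ⇒ β = (r² − 1)/(r² + 1) with r = λ'/λ₀.
β = (1.8367 − 1)/(1.8367 + 1) ≈ 0.295.

0.295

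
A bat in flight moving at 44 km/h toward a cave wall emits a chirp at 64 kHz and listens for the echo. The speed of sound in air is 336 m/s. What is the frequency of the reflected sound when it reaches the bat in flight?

68.8 kHz

44 km/h = 12.22 m/s.
The cave wall receives the sound from a moving source: f₁ = f₀ · v/(v − v_e) = 64 × 336/323.78 ≈ 66.4 kHz.
On the return leg the bat in flight is a moving observer: f₂ = f₁ · (v + v_e)/v = 66.4 × 348.22/336 ≈ 68.8 kHz.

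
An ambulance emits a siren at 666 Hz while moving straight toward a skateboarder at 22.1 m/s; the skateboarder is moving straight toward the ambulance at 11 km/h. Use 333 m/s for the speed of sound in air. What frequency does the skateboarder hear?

720 Hz

11 km/h = 3.056 m/s.
Both move, so f' = f · (v + v_o)/(v − v_s).
f' = 666 × (333 + 3.056)/(333 − 22.1) = 666 × 336.06/310.9 ≈ 720 Hz.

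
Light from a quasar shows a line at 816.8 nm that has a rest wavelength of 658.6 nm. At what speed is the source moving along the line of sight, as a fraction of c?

0.212

λ'/λ₀ = 1.2402 > 1 (redshift), so the source is receding.
λ'/λ₀ = √((1 + β)/(1 − β)) for a receding source ⇒ β = (r² − 1)/(r² + 1) with r = λ'/λ₀.
β = (1.5381 − 1)/(1.5381 + 1) ≈ 0.212.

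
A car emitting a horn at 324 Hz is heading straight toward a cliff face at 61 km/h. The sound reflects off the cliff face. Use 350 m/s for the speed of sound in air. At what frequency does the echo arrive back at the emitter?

61 km/h = 16.94 m/s.
The cliff face receives the sound from a moving source: f₁ = f₀ · v/(v − v_e) = 324 × 350/333.06 ≈ 340 Hz.
On the return leg the car is a moving observer: f₂ = f₁ · (v + v_e)/v = 340 × 366.94/350 ≈ 357 Hz.

357 Hz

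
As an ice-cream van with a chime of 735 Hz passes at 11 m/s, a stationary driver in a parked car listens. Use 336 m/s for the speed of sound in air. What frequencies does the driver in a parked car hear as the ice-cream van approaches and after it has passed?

Approaching: f₁ = f · v/(v − v_s) = 735 × 336/325 ≈ 760 Hz.
Receding: f₂ = f · v/(v + v_s) = 735 × 336/347 ≈ 712 Hz.

760 Hz approaching; 712 Hz receding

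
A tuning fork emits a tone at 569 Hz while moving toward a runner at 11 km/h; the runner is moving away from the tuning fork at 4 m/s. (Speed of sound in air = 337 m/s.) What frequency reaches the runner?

567 Hz

11 km/h = 3.056 m/s.
General Doppler shift: f' = f · (v − v_o)/(v − v_s).
f' = 569 × (337 − 4)/(337 − 3.056) = 569 × 333/333.94 ≈ 567 Hz.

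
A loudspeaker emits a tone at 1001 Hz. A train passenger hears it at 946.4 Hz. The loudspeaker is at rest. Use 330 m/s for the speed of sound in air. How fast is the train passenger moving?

f' < f, so the train passenger is receding.
f' = f · (v − v_o)/v ⇒ v_o = v · |f'/f − 1|.
v_o = 330 × |946.4/1001 − 1| = 330 × 0.05455 ≈ 18.0 m/s.

18.0 m/s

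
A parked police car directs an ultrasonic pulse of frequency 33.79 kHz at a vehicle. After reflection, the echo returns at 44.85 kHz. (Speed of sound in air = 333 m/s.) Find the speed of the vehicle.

Double Doppler shift off a moving reflector: f₂ = f₀ · (v + u)/(v − u) (u > 0 toward emitter).
Rearranging, u = v · (f₂ − f₀)/(f₂ + f₀) = 333 × 11.06/78.64 ≈ 47 m/s.
So the vehicle is moving at 47 m/s toward the emitter.

47 m/s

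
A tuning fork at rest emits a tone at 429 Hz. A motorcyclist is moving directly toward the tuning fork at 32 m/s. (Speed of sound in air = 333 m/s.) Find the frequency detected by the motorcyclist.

470 Hz

Moving observer, stationary source: f' = f · (v + v_o)/v.
f' = 429 × (333 + 32)/333 = 429 × 365/333 ≈ 470 Hz.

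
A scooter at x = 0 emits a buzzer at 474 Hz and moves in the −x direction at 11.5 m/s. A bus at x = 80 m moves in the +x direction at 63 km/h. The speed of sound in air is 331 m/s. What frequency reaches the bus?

63 km/h = 17.5 m/s.
The observer lies on the +x side, so the source is heading away from the observer and the observer is heading away from the source.
Both move, so f' = f · (v − v_o)/(v + v_s).
f' = 474 × (331 − 17.5)/(331 + 11.5) = 474 × 313.5/342.5 ≈ 434 Hz.

434 Hz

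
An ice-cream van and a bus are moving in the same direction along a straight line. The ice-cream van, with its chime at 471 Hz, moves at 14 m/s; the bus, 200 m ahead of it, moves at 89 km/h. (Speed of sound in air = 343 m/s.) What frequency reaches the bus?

89 km/h = 24.72 m/s.
The bus is ahead, so the ice-cream van is moving toward it while the bus is moving away from the ice-cream van.
With source approaching and observer receding, f' = f · (v − v_o)/(v − v_s).
f' = 471 × (343 − 24.72)/(343 − 14) = 471 × 318.28/329 ≈ 456 Hz.

456 Hz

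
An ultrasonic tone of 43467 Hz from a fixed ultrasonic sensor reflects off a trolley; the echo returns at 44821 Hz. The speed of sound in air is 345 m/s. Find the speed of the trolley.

5.3 m/s

Double Doppler shift off a moving reflector: f₂ = f₀ · (v + u)/(v − u) (u > 0 toward emitter).
Rearranging, u = v · (f₂ − f₀)/(f₂ + f₀) = 345 × 1354/88288 ≈ 5.3 m/s.
So the trolley is moving at 5.3 m/s toward the emitter.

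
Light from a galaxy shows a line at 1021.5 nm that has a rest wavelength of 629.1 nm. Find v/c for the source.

λ'/λ₀ = 1.6237 > 1 (redshift), so the source is receding.
λ'/λ₀ = √((1 + β)/(1 − β)) for a receding source ⇒ β = (r² − 1)/(r² + 1) with r = λ'/λ₀.
β = (2.6366 − 1)/(2.6366 + 1) ≈ 0.450.

0.450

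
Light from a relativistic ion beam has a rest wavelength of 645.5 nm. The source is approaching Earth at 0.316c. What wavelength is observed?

465.4 nm

Relativistic Doppler for wavelength: λ' = λ₀ · √((1 − β)/(1 + β)).
λ' = 645.5 × √(0.6840/1.3160) = 645.5 × 0.72094 ≈ 465.4 nm.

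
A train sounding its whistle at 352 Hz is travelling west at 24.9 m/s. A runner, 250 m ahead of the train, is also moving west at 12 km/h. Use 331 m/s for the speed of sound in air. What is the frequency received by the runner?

377 Hz

12 km/h = 3.333 m/s.
The runner is ahead, so the train is moving toward it while the runner is moving away from the train.
Both move, so f' = f · (v − v_o)/(v − v_s).
f' = 352 × (331 − 3.333)/(331 − 24.9) = 352 × 327.67/306.1 ≈ 377 Hz.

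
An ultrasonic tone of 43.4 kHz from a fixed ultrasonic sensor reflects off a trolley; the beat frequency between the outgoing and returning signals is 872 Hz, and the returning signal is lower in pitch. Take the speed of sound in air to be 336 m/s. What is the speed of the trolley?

Double Doppler shift off a moving reflector: f₂ = f₀ · (v + u)/(v − u) (u > 0 toward emitter).
Returning signal is lower, so f₂ = f₀ − Δf = 43400 − 872 = 42528 Hz.
Rearranging, u = v · (f₂ − f₀)/(f₂ + f₀) = 336 × -872/85928 ≈ -3.4 m/s.
So the trolley is moving at 3.4 m/s away from the emitter.

3.4 m/s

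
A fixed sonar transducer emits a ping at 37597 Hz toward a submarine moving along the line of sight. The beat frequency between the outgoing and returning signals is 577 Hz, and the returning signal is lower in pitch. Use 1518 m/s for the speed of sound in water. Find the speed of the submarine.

11.7 m/s

Double Doppler shift off a moving reflector: f₂ = f₀ · (v + u)/(v − u) (u > 0 toward emitter).
Returning signal is lower, so f₂ = f₀ − Δf = 37597 − 577 = 37020 Hz.
Rearranging, u = v · (f₂ − f₀)/(f₂ + f₀) = 1518 × -577/74617 ≈ -11.7 m/s.
So the submarine is moving at 11.7 m/s away from the emitter.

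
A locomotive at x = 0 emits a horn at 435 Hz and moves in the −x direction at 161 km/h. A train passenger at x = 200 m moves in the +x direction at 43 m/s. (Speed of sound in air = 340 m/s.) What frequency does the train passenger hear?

161 km/h = 44.72 m/s.
The observer lies on the +x side, so the source is heading away from the observer and the observer is heading away from the source.
General Doppler shift: f' = f · (v − v_o)/(v + v_s).
f' = 435 × (340 − 43)/(340 + 44.72) = 435 × 297/384.72 ≈ 336 Hz.

336 Hz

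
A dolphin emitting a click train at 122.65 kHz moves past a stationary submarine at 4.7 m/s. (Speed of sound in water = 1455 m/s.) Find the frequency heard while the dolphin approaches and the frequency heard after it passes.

Approaching: f₁ = f · v/(v − v_s) = 122.65 × 1455/1450.3 ≈ 123.0 kHz.
Receding: f₂ = f · v/(v + v_s) = 122.65 × 1455/1459.7 ≈ 122.3 kHz.

123.0 kHz approaching; 122.3 kHz receding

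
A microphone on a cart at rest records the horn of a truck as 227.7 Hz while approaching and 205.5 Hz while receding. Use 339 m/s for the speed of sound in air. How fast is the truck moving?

f₁/f₂ = (v + v_s)/(v − v_s), so v_s = v · (f₁ − f₂)/(f₁ + f₂).
v_s = 339 × (227.7 − 205.5)/(227.7 + 205.5) = 339 × 22.2/433.2 ≈ 17.4 m/s.

17.4 m/s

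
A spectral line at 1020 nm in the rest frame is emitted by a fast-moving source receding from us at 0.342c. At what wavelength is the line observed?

1456.7 nm

Relativistic Doppler for wavelength: λ' = λ₀ · √((1 + β)/(1 − β)).
λ' = 1020 × √(1.3420/0.6580) = 1020 × 1.42812 ≈ 1456.7 nm.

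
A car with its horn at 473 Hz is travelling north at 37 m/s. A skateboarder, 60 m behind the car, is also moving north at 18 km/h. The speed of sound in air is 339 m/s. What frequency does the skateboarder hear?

18 km/h = 5 m/s.
The skateboarder is behind, so the car is moving away from it while the skateboarder is moving toward the car.
Both move, so f' = f · (v + v_o)/(v + v_s).
f' = 473 × (339 + 5)/(339 + 37) = 473 × 344/376 ≈ 433 Hz.

433 Hz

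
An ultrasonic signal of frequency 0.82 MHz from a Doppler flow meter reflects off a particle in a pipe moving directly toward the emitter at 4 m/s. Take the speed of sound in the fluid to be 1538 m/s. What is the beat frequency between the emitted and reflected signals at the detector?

At the particle in a pipe (a moving observer), f₁ = f₀ · (v + u)/v = 0.82 × 1542/1538 ≈ 0.82213 MHz.
On reflection it acts as a source moving toward the stationary detector: f₂ = f₁ · v/(v − u) = 0.82213 × 1538/1534 ≈ 0.82428 MHz.
Equivalently f₂ = f₀ · (v + u)/(v − u).
Beat frequency (with f₀ = 820000 Hz): |f₂ − f₀| = 2u·f₀/(v − u) = 2 × 4 × 820000/1534 ≈ 4276 Hz.

4276 Hz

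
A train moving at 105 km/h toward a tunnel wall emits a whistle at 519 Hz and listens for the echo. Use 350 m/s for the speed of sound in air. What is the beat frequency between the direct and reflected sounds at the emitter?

94 Hz

105 km/h = 29.17 m/s.
The tunnel wall receives the sound from a moving source: f₁ = f₀ · v/(v − v_e) = 519 × 350/320.83 ≈ 566.2 Hz.
On the return leg the train is a moving observer: f₂ = f₁ · (v + v_e)/v = 566.2 × 379.17/350 ≈ 613.4 Hz.
Beat against the emitted tone: |f₂ − f₀| = 2v_e·f₀/(v − v_e) = 2 × 29.17 × 519/320.83 ≈ 94 Hz.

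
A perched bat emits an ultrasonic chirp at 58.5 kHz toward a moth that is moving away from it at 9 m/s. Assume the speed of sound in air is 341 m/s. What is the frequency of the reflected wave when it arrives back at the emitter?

At the moth (a moving observer), f₁ = f₀ · (v − u)/v = 58.5 × 332/341 ≈ 57.0 kHz.
On reflection it acts as a source moving away from the stationary detector: f₂ = f₁ · v/(v + u) = 57.0 × 341/350 ≈ 55.5 kHz.

55.5 kHz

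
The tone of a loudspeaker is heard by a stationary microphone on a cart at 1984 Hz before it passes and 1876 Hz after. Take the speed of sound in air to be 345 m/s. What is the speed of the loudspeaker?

9.7 m/s

f₁/f₂ = (v + v_s)/(v − v_s), so v_s = v · (f₁ − f₂)/(f₁ + f₂).
v_s = 345 × (1984 − 1876)/(1984 + 1876) = 345 × 108/3860 ≈ 9.7 m/s.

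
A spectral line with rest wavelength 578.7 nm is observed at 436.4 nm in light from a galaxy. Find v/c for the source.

λ'/λ₀ = 0.7541 < 1 (blueshift), so the source is approaching.
λ'/λ₀ = √((1 − β)/(1 + β)) for an approaching source ⇒ β = (1 − r²)/(1 + r²) with r = λ'/λ₀.
β = (1 − 0.5687)/(1 + 0.5687) ≈ 0.275.

0.275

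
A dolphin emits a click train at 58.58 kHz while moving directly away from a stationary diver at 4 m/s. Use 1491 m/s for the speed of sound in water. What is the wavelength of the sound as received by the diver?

2.6 cm

Only the source moves, away from the listener, so f' = f · v/(v + v_s).
f' = 58.58 × 1491/(1491 + 4) ≈ 58.4 kHz.
λ' = v/f' = 1491/58423.3 ≈ 2.6 cm.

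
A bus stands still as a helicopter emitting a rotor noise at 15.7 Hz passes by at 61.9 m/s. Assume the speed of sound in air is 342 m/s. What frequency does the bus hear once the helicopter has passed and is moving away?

13.3 Hz

Receding: f₂ = f · v/(v + v_s) = 15.7 × 342/403.9 ≈ 13.3 Hz.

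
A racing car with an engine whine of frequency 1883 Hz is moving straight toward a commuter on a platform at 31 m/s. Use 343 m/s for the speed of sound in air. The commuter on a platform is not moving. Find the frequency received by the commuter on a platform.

2070 Hz

Only the source moves, toward the listener, so f' = f · v/(v − v_s).
f' = 1883 × 343/(343 − 31) = 1883 × 343/312 ≈ 2070 Hz.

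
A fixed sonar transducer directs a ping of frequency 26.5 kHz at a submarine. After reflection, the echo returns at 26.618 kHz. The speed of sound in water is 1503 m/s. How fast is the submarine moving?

3.3 m/s

Double Doppler shift off a moving reflector: f₂ = f₀ · (v + u)/(v − u) (u > 0 toward emitter).
Rearranging, u = v · (f₂ − f₀)/(f₂ + f₀) = 1503 × 0.118/53.118 ≈ 3.3 m/s.
So the submarine is moving at 3.3 m/s toward the emitter.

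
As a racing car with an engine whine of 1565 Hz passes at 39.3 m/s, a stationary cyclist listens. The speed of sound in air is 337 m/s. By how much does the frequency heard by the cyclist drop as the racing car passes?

Approaching: f₁ = f · v/(v − v_s) = 1565 × 337/297.7 ≈ 1772 Hz.
Receding: f₂ = f · v/(v + v_s) = 1565 × 337/376.3 ≈ 1402 Hz.
Drop: f₁ − f₂ = 2f·v·v_s/(v² − v_s²) = 2 × 1565 × 337 × 39.3/(337² − 39.3²) ≈ 370 Hz.

370 Hz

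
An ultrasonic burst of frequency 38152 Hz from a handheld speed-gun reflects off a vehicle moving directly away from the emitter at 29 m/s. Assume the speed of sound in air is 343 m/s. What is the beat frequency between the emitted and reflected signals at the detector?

The vehicle first receives the wave as a moving observer: f₁ = f₀ · (v − u)/v = 38152 × (343 − 29)/343 ≈ 34926 Hz.
The reflection then acts as a moving source: f₂ = f₁ · v/(v + u) ≈ 32204 Hz.
Equivalently f₂ = f₀ · (v − u)/(v + u).
Beat frequency: |f₂ − f₀| = 2u·f₀/(v + u) = 2 × 29 × 38152/372 ≈ 5948 Hz.

5948 Hz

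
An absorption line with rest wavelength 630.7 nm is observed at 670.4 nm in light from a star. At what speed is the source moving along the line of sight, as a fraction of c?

0.061

λ'/λ₀ = 1.0629 > 1 (redshift), so the source is receding.
λ'/λ₀ = √((1 + β)/(1 − β)) for a receding source ⇒ β = (r² − 1)/(r² + 1) with r = λ'/λ₀.
β = (1.1299 − 1)/(1.1299 + 1) ≈ 0.061.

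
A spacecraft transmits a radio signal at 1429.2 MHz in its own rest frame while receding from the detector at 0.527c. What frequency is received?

Relativistic Doppler for frequency: f' = f₀ · √((1 − β)/(1 + β)).
f' = 1429.2 × √(0.4730/1.5270) = 1429.2 × 0.55656 ≈ 795.4 MHz.

795.4 MHz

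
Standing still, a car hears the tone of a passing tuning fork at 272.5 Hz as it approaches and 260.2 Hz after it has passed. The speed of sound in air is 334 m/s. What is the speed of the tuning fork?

f₁/f₂ = (v + v_s)/(v − v_s), so v_s = v · (f₁ − f₂)/(f₁ + f₂).
v_s = 334 × (272.5 − 260.2)/(272.5 + 260.2) = 334 × 12.3/532.7 ≈ 7.7 m/s.

7.7 m/s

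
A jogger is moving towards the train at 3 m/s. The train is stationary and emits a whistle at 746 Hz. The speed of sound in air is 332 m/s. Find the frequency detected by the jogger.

753 Hz

Only the observer moves, toward the source, so f' = f · (v + v_o)/v.
f' = 746 × (332 + 3)/332 = 746 × 335/332 ≈ 753 Hz.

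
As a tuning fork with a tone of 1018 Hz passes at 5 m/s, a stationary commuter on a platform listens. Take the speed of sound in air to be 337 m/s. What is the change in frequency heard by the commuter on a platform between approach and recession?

30.2 Hz

Approaching: f₁ = f · v/(v − v_s) = 1018 × 337/332 ≈ 1033.3 Hz.
Receding: f₂ = f · v/(v + v_s) = 1018 × 337/342 ≈ 1003.1 Hz.
Drop: f₁ − f₂ = 2f·v·v_s/(v² − v_s²) = 2 × 1018 × 337 × 5/(337² − 5²) ≈ 30.2 Hz.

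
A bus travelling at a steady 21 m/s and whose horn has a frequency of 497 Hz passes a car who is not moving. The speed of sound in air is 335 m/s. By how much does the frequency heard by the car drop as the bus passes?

Approaching: f₁ = f · v/(v − v_s) = 497 × 335/314 ≈ 530.2 Hz.
Receding: f₂ = f · v/(v + v_s) = 497 × 335/356 ≈ 467.7 Hz.
Drop: f₁ − f₂ = 2f·v·v_s/(v² − v_s²) = 2 × 497 × 335 × 21/(335² − 21²) ≈ 62.6 Hz.

62.6 Hz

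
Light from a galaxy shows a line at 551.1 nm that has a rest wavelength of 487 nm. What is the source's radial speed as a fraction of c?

λ'/λ₀ = 1.1316 > 1 (redshift), so the source is receding.
λ'/λ₀ = √((1 + β)/(1 − β)) for a receding source ⇒ β = (r² − 1)/(r² + 1) with r = λ'/λ₀.
β = (1.2806 − 1)/(1.2806 + 1) ≈ 0.123.

0.123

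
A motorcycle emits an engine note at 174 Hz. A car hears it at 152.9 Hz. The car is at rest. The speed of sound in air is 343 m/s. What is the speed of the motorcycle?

f' < f, so the motorcycle is receding.
f' = f · v/(v + v_s) ⇒ v_s = v · |1 − f/f'|.
v_s = 343 × |1 − 174/152.9| = 343 × 0.138 ≈ 47 m/s.

47 m/s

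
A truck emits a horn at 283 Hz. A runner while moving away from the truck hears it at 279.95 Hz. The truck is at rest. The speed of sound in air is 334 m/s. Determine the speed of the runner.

f' = f · (v − v_o)/v ⇒ v_o = v · |f'/f − 1|.
v_o = 334 × |279.95/283 − 1| = 334 × 0.01078 ≈ 3.6 m/s.

3.6 m/s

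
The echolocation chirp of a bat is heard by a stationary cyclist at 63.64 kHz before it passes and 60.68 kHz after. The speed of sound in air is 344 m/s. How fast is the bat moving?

8.2 m/s

f₁/f₂ = (v + v_s)/(v − v_s), so v_s = v · (f₁ − f₂)/(f₁ + f₂).
v_s = 344 × (63.64 − 60.68)/(63.64 + 60.68) = 344 × 2.96/124.32 ≈ 8.2 m/s.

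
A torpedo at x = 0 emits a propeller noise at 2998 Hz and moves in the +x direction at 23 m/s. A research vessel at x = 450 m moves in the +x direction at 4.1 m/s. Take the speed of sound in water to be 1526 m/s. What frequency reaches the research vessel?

3036 Hz

The observer lies on the +x side, so the source is heading toward the observer and the observer is heading away from the source.
Both move, so f' = f · (v − v_o)/(v − v_s).
f' = 2998 × (1526 − 4.1)/(1526 − 23) = 2998 × 1521.9/1503 ≈ 3036 Hz.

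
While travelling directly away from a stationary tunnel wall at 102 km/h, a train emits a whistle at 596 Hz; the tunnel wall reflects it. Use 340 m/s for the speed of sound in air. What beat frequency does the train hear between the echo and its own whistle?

92 Hz

102 km/h = 28.33 m/s.
The tunnel wall receives the sound from a moving source: f₁ = f₀ · v/(v + v_e) = 596 × 340/368.33 ≈ 550.2 Hz.
On the return leg the train is a moving observer: f₂ = f₁ · (v − v_e)/v = 550.2 × 311.67/340 ≈ 504.3 Hz.
Equivalently f₂ = f₀ · (v − v_e)/(v + v_e).
Beat against the emitted tone: |f₂ − f₀| = 2v_e·f₀/(v + v_e) = 2 × 28.33 × 596/368.33 ≈ 92 Hz.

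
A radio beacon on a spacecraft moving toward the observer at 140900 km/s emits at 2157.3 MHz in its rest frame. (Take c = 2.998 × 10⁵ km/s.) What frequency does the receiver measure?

β = v/c = 140900/299800 = 0.4700.
Relativistic Doppler for frequency: f' = f₀ · √((1 + β)/(1 − β)).
f' = 2157.3 × √(1.4700/0.5300) = 2157.3 × 1.66537 ≈ 3592.7 MHz.

3592.7 MHz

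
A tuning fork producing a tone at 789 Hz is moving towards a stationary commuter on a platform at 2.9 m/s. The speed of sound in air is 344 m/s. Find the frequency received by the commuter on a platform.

Only the source moves, toward the listener, so f' = f · v/(v − v_s).
f' = 789 × 344/(344 − 2.9) = 789 × 344/341.1 ≈ 796 Hz.

796 Hz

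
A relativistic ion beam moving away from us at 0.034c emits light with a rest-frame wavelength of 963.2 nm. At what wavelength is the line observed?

Relativistic Doppler for wavelength: λ' = λ₀ · √((1 + β)/(1 − β)).
λ' = 963.2 × √(1.0340/0.9660) = 963.2 × 1.03460 ≈ 996.5 nm.

996.5 nm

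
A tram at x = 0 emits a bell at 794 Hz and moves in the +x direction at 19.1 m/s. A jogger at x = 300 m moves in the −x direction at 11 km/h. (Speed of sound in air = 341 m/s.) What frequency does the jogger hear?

849 Hz

11 km/h = 3.056 m/s.
The observer lies on the +x side, so the source is heading toward the observer and the observer is heading toward the source.
With source approaching and observer approaching, f' = f · (v + v_o)/(v − v_s).
f' = 794 × (341 + 3.056)/(341 − 19.1) = 794 × 344.06/321.9 ≈ 849 Hz.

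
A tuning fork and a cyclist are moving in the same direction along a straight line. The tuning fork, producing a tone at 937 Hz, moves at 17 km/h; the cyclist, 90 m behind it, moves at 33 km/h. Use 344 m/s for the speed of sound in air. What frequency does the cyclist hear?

17 km/h = 4.722 m/s; 33 km/h = 9.167 m/s.
The cyclist is behind, so the tuning fork is moving away from it while the cyclist is moving toward the tuning fork.
Both move, so f' = f · (v + v_o)/(v + v_s).
f' = 937 × (344 + 9.167)/(344 + 4.722) = 937 × 353.17/348.72 ≈ 949 Hz.

949 Hz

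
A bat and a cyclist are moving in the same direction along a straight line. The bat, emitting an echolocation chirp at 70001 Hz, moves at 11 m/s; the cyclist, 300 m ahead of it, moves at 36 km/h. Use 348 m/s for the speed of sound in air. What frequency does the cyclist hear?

70209 Hz

36 km/h = 10 m/s.
The cyclist is ahead, so the bat is moving toward it while the cyclist is moving away from the bat.
General Doppler shift: f' = f · (v − v_o)/(v − v_s).
f' = 70001 × (348 − 10)/(348 − 11) = 70001 × 338/337 ≈ 70209 Hz.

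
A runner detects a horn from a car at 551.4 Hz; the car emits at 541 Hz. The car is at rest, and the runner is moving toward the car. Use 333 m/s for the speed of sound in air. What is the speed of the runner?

f' = f · (v + v_o)/v ⇒ v_o = v · |f'/f − 1|.
v_o = 333 × |551.4/541 − 1| = 333 × 0.01922 ≈ 6.4 m/s.

6.4 m/s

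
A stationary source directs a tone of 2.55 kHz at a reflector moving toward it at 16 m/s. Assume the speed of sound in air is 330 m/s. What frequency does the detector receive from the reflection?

2.81 kHz

At the reflector (a moving observer), f₁ = f₀ · (v + u)/v = 2.55 × 346/330 ≈ 2.67 kHz.
The reflection then acts as a moving source: f₂ = f₁ · v/(v − u) ≈ 2.81 kHz.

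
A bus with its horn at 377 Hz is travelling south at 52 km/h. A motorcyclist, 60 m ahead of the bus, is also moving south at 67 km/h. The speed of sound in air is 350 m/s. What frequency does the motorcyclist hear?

52 km/h = 14.44 m/s; 67 km/h = 18.61 m/s.
The motorcyclist is ahead, so the bus is moving toward it while the motorcyclist is moving away from the bus.
General Doppler shift: f' = f · (v − v_o)/(v − v_s).
f' = 377 × (350 − 18.61)/(350 − 14.44) = 377 × 331.39/335.56 ≈ 372 Hz.

372 Hz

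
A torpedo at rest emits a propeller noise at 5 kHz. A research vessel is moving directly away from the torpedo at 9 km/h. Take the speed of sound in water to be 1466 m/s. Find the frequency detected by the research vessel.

9 km/h = 2.5 m/s.
Moving observer, stationary source: f' = f · (v − v_o)/v.
f' = 5 × (1466 − 2.5)/1466 = 5 × 1463.5/1466 ≈ 4.99 kHz.

4.99 kHz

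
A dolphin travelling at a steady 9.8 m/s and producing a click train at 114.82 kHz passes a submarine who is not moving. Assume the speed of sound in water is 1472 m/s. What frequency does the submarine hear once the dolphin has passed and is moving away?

114.1 kHz

Receding: f₂ = f · v/(v + v_s) = 114.82 × 1472/1481.8 ≈ 114.1 kHz.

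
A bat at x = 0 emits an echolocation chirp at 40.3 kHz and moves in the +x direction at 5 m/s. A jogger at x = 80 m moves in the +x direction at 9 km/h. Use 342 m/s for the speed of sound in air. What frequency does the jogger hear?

9 km/h = 2.5 m/s.
The observer lies on the +x side, so the source is heading toward the observer and the observer is heading away from the source.
Both move, so f' = f · (v − v_o)/(v − v_s).
f' = 40.3 × (342 − 2.5)/(342 − 5) = 40.3 × 339.5/337 ≈ 40.6 kHz.

40.6 kHz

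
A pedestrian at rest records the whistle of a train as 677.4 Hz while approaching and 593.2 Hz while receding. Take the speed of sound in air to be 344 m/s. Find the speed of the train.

22.8 m/s

f₁/f₂ = (v + v_s)/(v − v_s), so v_s = v · (f₁ − f₂)/(f₁ + f₂).
v_s = 344 × (677.4 − 593.2)/(677.4 + 593.2) = 344 × 84.2/1270.6 ≈ 22.8 m/s.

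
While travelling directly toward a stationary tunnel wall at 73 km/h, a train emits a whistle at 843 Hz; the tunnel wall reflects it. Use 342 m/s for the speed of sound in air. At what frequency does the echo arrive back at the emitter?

949 Hz

73 km/h = 20.28 m/s.
The tunnel wall receives the sound from a moving source: f₁ = f₀ · v/(v − v_e) = 843 × 342/321.72 ≈ 896 Hz.
On the return leg the train is a moving observer: f₂ = f₁ · (v + v_e)/v = 896 × 362.28/342 ≈ 949 Hz.
Equivalently f₂ = f₀ · (v + v_e)/(v − v_e).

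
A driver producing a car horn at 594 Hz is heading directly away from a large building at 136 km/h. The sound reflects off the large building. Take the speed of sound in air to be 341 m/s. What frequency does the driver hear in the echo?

476 Hz

136 km/h = 37.78 m/s.
The large building receives the sound from a moving source: f₁ = f₀ · v/(v + v_e) = 594 × 341/378.78 ≈ 535 Hz.
On the return leg the driver is a moving observer: f₂ = f₁ · (v − v_e)/v = 535 × 303.22/341 ≈ 476 Hz.
Equivalently f₂ = f₀ · (v − v_e)/(v + v_e).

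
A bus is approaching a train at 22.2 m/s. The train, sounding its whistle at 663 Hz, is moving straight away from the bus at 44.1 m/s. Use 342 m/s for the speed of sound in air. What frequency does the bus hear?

With source receding and observer approaching, f' = f · (v + v_o)/(v + v_s).
f' = 663 × (342 + 22.2)/(342 + 44.1) = 663 × 364.2/386.1 ≈ 625 Hz.

625 Hz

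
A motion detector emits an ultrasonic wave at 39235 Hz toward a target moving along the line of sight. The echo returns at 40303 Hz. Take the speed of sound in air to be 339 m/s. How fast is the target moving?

Double Doppler shift off a moving reflector: f₂ = f₀ · (v + u)/(v − u) (u > 0 toward emitter).
Rearranging, u = v · (f₂ − f₀)/(f₂ + f₀) = 339 × 1068/79538 ≈ 4.6 m/s.
So the target is moving at 4.6 m/s toward the emitter.

4.6 m/s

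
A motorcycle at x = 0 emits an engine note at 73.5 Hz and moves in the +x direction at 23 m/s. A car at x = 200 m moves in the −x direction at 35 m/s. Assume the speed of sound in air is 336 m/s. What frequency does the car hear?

87 Hz

The observer lies on the +x side, so the source is heading toward the observer and the observer is heading toward the source.
With source approaching and observer approaching, f' = f · (v + v_o)/(v − v_s).
f' = 73.5 × (336 + 35)/(336 − 23) = 73.5 × 371/313 ≈ 87 Hz.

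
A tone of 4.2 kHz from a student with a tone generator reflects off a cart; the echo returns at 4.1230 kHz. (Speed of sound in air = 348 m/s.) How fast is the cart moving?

Double Doppler shift off a moving reflector: f₂ = f₀ · (v + u)/(v − u) (u > 0 toward emitter).
Rearranging, u = v · (f₂ − f₀)/(f₂ + f₀) = 348 × -0.0770/8.3230 ≈ -3.2 m/s.
So the cart is moving at 3.2 m/s away from the emitter.

3.2 m/s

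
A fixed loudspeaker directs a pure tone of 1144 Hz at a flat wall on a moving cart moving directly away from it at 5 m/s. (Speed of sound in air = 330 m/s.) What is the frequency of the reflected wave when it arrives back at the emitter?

At the flat wall on a moving cart (a moving observer), f₁ = f₀ · (v − u)/v = 1144 × 325/330 ≈ 1127 Hz.
The reflection then acts as a moving source: f₂ = f₁ · v/(v + u) ≈ 1110 Hz.

1110 Hz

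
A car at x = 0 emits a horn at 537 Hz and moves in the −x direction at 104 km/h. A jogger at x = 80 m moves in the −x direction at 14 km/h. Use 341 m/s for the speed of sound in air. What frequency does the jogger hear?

104 km/h = 28.89 m/s; 14 km/h = 3.889 m/s.
The observer lies on the +x side, so the source is heading away from the observer and the observer is heading toward the source.
With source receding and observer approaching, f' = f · (v + v_o)/(v + v_s).
f' = 537 × (341 + 3.889)/(341 + 28.89) = 537 × 344.89/369.89 ≈ 501 Hz.

501 Hz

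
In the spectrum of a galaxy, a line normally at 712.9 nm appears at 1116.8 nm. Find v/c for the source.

0.421c

λ'/λ₀ = 1.5666 > 1 (redshift), so the source is receding.
λ'/λ₀ = √((1 + β)/(1 − β)) for a receding source ⇒ β = (r² − 1)/(r² + 1) with r = λ'/λ₀.
β = (2.4541 − 1)/(2.4541 + 1) ≈ 0.421.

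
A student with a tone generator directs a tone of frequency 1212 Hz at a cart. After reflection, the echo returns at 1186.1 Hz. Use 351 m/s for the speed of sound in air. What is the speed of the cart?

Double Doppler shift off a moving reflector: f₂ = f₀ · (v + u)/(v − u) (u > 0 toward emitter).
Rearranging, u = v · (f₂ − f₀)/(f₂ + f₀) = 351 × -25.9/2398.1 ≈ -3.8 m/s.
So the cart is moving at 3.8 m/s away from the emitter.

3.8 m/s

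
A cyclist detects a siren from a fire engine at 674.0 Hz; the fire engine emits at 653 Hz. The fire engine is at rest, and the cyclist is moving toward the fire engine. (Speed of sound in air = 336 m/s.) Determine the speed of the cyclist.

10.8 m/s

f' = f · (v + v_o)/v ⇒ v_o = v · |f'/f − 1|.
v_o = 336 × |674.0/653 − 1| = 336 × 0.03216 ≈ 10.8 m/s.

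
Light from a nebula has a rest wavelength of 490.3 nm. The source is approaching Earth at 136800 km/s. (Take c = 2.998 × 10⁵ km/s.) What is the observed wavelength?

299.6 nm

β = v/c = 136800/299800 = 0.4563.
Relativistic Doppler for wavelength: λ' = λ₀ · √((1 − β)/(1 + β)).
λ' = 490.3 × √(0.5437/1.4563) = 490.3 × 0.61102 ≈ 299.6 nm.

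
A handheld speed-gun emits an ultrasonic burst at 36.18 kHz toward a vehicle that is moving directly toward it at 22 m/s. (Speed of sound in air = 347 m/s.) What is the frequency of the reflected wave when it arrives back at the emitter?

The vehicle first receives the wave as a moving observer: f₁ = f₀ · (v + u)/v = 36.18 × (347 + 22)/347 ≈ 38.5 kHz.
On reflection it acts as a source moving toward the stationary detector: f₂ = f₁ · v/(v − u) = 38.5 × 347/325 ≈ 41.1 kHz.

41.1 kHz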